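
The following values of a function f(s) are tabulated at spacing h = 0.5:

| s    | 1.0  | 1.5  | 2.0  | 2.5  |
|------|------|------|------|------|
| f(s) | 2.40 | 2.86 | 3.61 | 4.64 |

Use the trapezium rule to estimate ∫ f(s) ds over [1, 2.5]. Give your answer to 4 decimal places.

4.9950

h = 0.5, n = 3.
(h/2)·[y₀ + 2y₁ + 2y₂ + y₃] = 0.25·(19.98) = 4.9950.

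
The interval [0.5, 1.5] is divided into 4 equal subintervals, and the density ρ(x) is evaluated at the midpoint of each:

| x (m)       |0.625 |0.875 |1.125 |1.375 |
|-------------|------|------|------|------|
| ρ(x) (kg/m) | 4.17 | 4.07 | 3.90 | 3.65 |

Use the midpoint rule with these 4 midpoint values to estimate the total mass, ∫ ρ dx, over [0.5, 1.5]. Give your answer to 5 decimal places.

3.94750

h = 0.25, n = 4.
h·[y(m₁) + y(m₂) + y(m₃) + y(m₄)] = 0.25·(15.79) = 3.94750.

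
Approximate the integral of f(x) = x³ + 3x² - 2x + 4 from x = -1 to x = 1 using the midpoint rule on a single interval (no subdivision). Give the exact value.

M = (b−a)·f(0) = 2·(4) = 8.

8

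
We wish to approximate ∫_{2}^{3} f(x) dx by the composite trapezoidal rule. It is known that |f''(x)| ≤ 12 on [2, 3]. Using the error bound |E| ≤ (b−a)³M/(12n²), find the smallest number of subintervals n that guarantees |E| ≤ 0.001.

32

Need 12/(12n²) ≤ 0.001.
n² ≥ 12/(12·0.001) = 1000 ⇒ n ≥ 31.6228, so the smallest n is 32.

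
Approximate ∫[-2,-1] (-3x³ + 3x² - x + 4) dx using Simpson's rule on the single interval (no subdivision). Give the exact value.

S = (b−a)/6 · [f(-2) + 4f(-1.5) + f(-1)] = 0.166667·[42 + 4·22.375 + 11] = 23.75.

23.75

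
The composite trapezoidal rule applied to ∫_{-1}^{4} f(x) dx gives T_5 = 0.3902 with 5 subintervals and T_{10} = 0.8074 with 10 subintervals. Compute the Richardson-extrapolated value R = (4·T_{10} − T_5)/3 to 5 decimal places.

0.94647

R = (4·T_{10} − T_5) / 3 = (4·0.8074 − 0.3902)/3 = (2.8394)/3 = 0.94647.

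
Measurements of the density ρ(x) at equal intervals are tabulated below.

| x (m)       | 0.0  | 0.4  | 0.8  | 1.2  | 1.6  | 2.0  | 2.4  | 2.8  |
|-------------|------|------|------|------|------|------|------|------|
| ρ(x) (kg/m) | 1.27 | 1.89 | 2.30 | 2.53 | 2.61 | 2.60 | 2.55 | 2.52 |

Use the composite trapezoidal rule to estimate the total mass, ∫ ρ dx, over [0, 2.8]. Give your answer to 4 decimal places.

6.5500

h = 0.4, n = 7.
(h/2)·[y₀ + 2y₁ + 2y₂ + 2y₃ + 2y₄ + 2y₅ + 2y₆ + y₇] = 0.2·(32.75) = 6.5500.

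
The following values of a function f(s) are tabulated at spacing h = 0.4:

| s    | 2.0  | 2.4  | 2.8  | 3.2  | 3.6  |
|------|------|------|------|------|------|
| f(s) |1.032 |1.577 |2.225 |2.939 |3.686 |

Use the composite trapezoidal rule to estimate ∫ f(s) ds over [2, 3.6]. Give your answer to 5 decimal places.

h = 0.4, n = 4.
(h/2)·[y₀ + 2y₁ + 2y₂ + 2y₃ + y₄] = 0.2·(18.200) = 3.64000.

3.64000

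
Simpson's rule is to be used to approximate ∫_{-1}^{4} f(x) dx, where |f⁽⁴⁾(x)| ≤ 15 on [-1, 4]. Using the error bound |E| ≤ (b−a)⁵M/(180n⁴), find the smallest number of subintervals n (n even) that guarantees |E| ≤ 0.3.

Need 46875/(180n⁴) ≤ 0.3.
n⁴ ≥ 46875/(180·0.3) = 868.056 ⇒ n ≥ 5.4280, so the smallest even n is 6. (n must be even for Simpson's rule.)

6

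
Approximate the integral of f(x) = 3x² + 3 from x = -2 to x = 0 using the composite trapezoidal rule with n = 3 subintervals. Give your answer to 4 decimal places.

14.4444

h = (0 − (-2))/3 = 0.666667.
Nodes x₀,…,x₃ = -2, -1.333333, -0.666667, 0.
f(x) = 3x² + 3: f₀=15, f₁=8.333333, f₂=4.333333, f₃=3.
(h/2)·[f₀ + 2f₁ + 2f₂ + f₃] = 0.333333·(43.333333) = 14.4444.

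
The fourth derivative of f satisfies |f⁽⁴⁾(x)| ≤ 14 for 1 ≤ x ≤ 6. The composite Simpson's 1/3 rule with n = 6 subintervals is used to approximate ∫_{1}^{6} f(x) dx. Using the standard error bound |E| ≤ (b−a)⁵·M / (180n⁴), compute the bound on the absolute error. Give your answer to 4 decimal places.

|E| ≤ (5)⁵·14 / (180·6⁴) = 43750/233280 = 0.1875.

0.1875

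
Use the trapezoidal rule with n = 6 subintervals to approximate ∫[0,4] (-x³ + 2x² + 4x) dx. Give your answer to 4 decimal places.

9.4815

h = (4 − 0)/6 = 0.666667.
Nodes x₀,…,x₆ = 0, 0.666667, 1.333333, 2, 2.666667, 3.333333, 4.
f(x) = -x³ + 2x² + 4x: f₀=0, f₁=3.259259, f₂=6.518519, f₃=8, f₄=5.925926, f₅=-1.481481, f₆=-16.
(h/2)·[f₀ + 2f₁ + 2f₂ + 2f₃ + 2f₄ + 2f₅ + f₆] = 0.333333·(28.444444) = 9.4815.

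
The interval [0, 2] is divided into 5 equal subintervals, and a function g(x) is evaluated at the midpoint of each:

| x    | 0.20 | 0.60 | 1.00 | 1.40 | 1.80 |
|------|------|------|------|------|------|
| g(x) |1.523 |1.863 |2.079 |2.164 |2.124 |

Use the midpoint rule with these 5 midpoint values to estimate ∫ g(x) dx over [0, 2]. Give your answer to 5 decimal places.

3.90120

h = 0.4, n = 5.
h·[y(m₁) + y(m₂) + y(m₃) + y(m₄) + y(m₅)] = 0.4·(9.753) = 3.90120.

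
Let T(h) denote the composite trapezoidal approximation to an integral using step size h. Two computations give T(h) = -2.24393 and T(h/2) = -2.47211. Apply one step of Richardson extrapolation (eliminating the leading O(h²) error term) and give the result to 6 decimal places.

-2.548170

R = (4·T(h/2) − T(h)) / 3 = (4·(-2.47211) − (-2.24393))/3 = (-7.64451)/3 = -2.548170.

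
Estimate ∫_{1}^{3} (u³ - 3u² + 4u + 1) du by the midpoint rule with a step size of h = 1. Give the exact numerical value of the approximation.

h = (3 − 1)/2 = 1.
Midpoints m₁,…,m₂ = 1.5, 2.5.
f(m₁)=3.625, f(m₂)=7.875.
h·[f(m₁) + f(m₂)] = 1·(11.5) = 11.5.

11.5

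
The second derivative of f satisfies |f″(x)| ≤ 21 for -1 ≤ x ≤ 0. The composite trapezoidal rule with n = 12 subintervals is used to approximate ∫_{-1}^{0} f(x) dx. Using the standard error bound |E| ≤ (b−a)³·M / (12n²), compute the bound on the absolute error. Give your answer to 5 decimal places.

0.01215

|E| ≤ (1)³·21 / (12·12²) = 21/1728 = 0.01215.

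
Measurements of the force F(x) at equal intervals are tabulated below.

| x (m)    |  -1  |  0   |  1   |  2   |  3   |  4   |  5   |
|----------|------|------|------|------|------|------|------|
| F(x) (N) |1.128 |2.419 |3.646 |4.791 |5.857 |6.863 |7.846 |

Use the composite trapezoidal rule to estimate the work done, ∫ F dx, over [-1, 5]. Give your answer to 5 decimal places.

h = 1, n = 6.
(h/2)·[y₀ + 2y₁ + 2y₂ + 2y₃ + 2y₄ + 2y₅ + y₆] = 0.5·(56.126) = 28.06300.

28.06300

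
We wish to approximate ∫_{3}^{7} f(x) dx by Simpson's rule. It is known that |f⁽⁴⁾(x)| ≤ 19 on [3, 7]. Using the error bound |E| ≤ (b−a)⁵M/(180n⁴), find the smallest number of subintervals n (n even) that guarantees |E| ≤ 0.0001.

34

Need 19456/(180n⁴) ≤ 0.0001.
n⁴ ≥ 19456/(180·0.0001) = 1.08089e+06 ⇒ n ≥ 32.2437, so the smallest even n is 34. (n must be even for Simpson's rule.)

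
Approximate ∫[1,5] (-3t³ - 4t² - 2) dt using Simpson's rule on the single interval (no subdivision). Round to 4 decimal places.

S = (b−a)/6 · [f(1) + 4f(3) + f(5)] = 0.666667·[(-9) + 4·(-119) + (-477)] = -641.3333.

-641.3333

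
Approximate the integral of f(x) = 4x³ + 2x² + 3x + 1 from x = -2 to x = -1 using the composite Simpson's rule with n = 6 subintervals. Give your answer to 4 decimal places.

-13.8333

h = (-1 − (-2))/6 = 0.166667.
Nodes x₀,…,x₆ = -2, -1.833333, -1.666667, -1.5, -1.333333, -1.166667, -1.
f(x) = 4x³ + 2x² + 3x + 1: f₀=-29, f₁=-22.425926, f₂=-16.962963, f₃=-12.5, f₄=-8.925926, f₅=-6.129630, f₆=-4.
(h/3)·[f₀ + 4f₁ + 2f₂ + 4f₃ + 2f₄ + 4f₅ + f₆] = 0.055556·(-249) = -13.8333.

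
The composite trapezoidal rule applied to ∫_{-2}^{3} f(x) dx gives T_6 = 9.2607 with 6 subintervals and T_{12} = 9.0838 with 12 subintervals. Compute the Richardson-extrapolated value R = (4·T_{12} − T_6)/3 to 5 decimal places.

R = (4·T_{12} − T_6) / 3 = (4·9.0838 − 9.2607)/3 = (27.0745)/3 = 9.02483.

9.02483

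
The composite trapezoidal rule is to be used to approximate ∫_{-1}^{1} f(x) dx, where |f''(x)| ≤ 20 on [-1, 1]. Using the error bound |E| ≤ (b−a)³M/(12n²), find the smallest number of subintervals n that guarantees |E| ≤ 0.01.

37

Need 160/(12n²) ≤ 0.01.
n² ≥ 160/(12·0.01) = 1333.33 ⇒ n ≥ 36.5148, so the smallest n is 37.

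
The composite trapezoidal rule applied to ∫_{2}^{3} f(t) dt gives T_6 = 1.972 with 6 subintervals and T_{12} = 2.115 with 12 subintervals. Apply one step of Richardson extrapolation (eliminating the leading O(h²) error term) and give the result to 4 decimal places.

R = (4·T_{12} − T_6) / 3 = (4·2.115 − 1.972)/3 = (6.488)/3 = 2.1627.

2.1627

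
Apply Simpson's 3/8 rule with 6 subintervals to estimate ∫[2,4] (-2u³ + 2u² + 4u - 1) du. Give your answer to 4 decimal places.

h = (4 − 2)/6 = 0.333333.
Nodes u₀,…,u₆ = 2, 2.333333, 2.666667, 3, 3.333333, 3.666667, 4.
f(u) = -2u³ + 2u² + 4u - 1: f₀=-1, f₁=-6.185185, f₂=-14.037037, f₃=-25, f₄=-39.518519, f₅=-58.037037, f₆=-81.
(3h/8)·[f₀ + 3f₁ + 3f₂ + 2f₃ + 3f₄ + 3f₅ + f₆] = 0.125·(-485.333333) = -60.6667.

-60.6667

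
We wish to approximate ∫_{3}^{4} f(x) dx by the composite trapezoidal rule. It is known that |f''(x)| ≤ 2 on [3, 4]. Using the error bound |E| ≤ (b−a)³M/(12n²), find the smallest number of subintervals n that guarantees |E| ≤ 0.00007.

Need 2/(12n²) ≤ 0.00007.
n² ≥ 2/(12·0.00007) = 2380.95 ⇒ n ≥ 48.7950, so the smallest n is 49.

49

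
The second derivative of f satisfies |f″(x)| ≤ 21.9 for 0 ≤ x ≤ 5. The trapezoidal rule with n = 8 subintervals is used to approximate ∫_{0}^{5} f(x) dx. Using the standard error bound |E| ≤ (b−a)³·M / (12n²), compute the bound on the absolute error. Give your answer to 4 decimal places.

|E| ≤ (5)³·21.9 / (12·8²) = 2737.5/768 = 3.5645.

3.5645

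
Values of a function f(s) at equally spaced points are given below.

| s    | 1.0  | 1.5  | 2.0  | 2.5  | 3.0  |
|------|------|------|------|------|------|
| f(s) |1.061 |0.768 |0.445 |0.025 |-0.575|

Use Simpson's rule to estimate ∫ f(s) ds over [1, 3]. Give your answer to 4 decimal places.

0.7580

h = 0.5, n = 4.
(h/3)·[y₀ + 4y₁ + 2y₂ + 4y₃ + y₄] = 0.166667·(4.548) = 0.7580.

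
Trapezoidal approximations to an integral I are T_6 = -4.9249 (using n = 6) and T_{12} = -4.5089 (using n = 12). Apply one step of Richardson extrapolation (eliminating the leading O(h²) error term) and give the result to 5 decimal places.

R = (4·T_{12} − T_6) / 3 = (4·(-4.5089) − (-4.9249))/3 = (-13.1107)/3 = -4.37023.

-4.37023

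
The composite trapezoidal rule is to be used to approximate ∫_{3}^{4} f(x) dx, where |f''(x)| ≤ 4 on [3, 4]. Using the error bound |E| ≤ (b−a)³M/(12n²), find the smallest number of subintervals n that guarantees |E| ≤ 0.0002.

41

Need 4/(12n²) ≤ 0.0002.
n² ≥ 4/(12·0.0002) = 1666.67 ⇒ n ≥ 40.8248, so the smallest n is 41.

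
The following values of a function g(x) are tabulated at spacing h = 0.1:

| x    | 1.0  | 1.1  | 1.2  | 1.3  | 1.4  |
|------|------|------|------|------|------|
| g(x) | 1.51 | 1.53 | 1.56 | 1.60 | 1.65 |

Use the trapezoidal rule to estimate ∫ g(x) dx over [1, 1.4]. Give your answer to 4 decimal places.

h = 0.1, n = 4.
(h/2)·[y₀ + 2y₁ + 2y₂ + 2y₃ + y₄] = 0.05·(12.54) = 0.6270.

0.6270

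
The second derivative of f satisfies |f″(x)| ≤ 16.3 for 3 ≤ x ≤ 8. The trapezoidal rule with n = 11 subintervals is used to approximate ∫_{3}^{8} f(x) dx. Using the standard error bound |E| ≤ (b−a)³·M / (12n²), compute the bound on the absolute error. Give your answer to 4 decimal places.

|E| ≤ (5)³·16.3 / (12·11²) = 2037.5/1452 = 1.4032.

1.4032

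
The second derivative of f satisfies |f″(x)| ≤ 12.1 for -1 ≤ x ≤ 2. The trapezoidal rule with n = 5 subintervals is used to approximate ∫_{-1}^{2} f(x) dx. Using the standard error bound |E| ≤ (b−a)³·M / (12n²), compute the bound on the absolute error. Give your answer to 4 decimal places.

|E| ≤ (3)³·12.1 / (12·5²) = 326.7/300 = 1.0890.

1.0890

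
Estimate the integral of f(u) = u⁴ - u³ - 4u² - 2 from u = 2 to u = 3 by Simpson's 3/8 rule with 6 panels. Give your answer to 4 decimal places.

-1.3831

h = (3 − 2)/6 = 0.166667.
Nodes u₀,…,u₆ = 2, 2.166667, 2.333333, 2.5, 2.666667, 2.833333, 3.
f(u) = u⁴ - u³ - 4u² - 2: f₀=-10, f₁=-8.911265, f₂=-6.839506, f₃=-3.5625, f₄=1.160494, f₅=7.588735, f₆=16.
(3h/8)·[f₀ + 3f₁ + 3f₂ + 2f₃ + 3f₄ + 3f₅ + f₆] = 0.0625·(-22.129630) = -1.3831.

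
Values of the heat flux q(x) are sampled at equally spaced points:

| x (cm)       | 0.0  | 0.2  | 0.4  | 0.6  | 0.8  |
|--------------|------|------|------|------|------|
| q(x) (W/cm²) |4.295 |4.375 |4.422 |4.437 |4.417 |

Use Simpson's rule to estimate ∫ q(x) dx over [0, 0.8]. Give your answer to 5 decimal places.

h = 0.2, n = 4.
(h/3)·[y₀ + 4y₁ + 2y₂ + 4y₃ + y₄] = 0.066667·(52.804) = 3.52027.

3.52027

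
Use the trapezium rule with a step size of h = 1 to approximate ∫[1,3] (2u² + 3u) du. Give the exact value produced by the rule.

30

h = (3 − 1)/2 = 1.
Nodes u₀,…,u₂ = 1, 2, 3.
f(u) = 2u² + 3u: f₀=5, f₁=14, f₂=27.
(h/2)·[f₀ + 2f₁ + f₂] = 0.5·(60) = 30.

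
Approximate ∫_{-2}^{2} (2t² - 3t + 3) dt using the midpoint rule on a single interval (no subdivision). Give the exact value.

M = (b−a)·f(0) = 4·(3) = 12.

12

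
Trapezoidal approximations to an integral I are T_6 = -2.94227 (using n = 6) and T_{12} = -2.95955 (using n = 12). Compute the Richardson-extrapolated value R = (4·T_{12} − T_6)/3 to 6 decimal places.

-2.965310

R = (4·T_{12} − T_6) / 3 = (4·(-2.95955) − (-2.94227))/3 = (-8.89593)/3 = -2.965310.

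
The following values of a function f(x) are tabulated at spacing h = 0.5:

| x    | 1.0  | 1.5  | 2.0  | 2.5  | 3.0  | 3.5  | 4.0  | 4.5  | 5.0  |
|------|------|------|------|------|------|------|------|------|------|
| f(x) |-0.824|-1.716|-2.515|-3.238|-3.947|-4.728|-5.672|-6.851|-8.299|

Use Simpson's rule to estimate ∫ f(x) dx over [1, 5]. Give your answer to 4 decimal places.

-16.5872

h = 0.5, n = 8.
(h/3)·[y₀ + 4y₁ + 2y₂ + 4y₃ + 2y₄ + 4y₅ + 2y₆ + 4y₇ + y₈] = 0.166667·(-99.523) = -16.5872.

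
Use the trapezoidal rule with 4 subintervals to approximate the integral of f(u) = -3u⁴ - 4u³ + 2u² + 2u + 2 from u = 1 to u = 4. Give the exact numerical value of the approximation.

-849.017578125

h = (4 − 1)/4 = 0.75.
Nodes u₀,…,u₄ = 1, 1.75, 2.5, 3.25, 4.
f(u) = -3u⁴ - 4u³ + 2u² + 2u + 2: f₀=-1, f₁=-37.94921875, f₂=-160.1875, f₃=-442.38671875, f₄=-982.
(h/2)·[f₀ + 2f₁ + 2f₂ + 2f₃ + f₄] = 0.375·(-2264.046875) = -849.017578125.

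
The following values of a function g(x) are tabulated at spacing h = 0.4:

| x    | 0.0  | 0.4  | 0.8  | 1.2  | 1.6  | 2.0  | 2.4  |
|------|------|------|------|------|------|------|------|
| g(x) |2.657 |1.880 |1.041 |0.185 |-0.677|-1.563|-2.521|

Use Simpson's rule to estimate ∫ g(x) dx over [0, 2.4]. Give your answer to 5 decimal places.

0.38293

h = 0.4, n = 6.
(h/3)·[y₀ + 4y₁ + 2y₂ + 4y₃ + 2y₄ + 4y₅ + y₆] = 0.133333·(2.872) = 0.38293.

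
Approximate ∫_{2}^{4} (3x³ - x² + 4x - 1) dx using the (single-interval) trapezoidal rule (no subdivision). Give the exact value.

218

T = (b−a)/2 · [f(2) + f(4)] = 1·[27 + 191] = 218.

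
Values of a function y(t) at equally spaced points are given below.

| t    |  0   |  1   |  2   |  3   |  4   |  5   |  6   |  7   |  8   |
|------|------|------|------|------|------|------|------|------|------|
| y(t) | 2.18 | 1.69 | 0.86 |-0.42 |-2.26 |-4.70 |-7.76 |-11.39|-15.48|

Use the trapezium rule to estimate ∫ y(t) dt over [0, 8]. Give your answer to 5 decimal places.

h = 1, n = 8.
(h/2)·[y₀ + 2y₁ + 2y₂ + 2y₃ + 2y₄ + 2y₅ + 2y₆ + 2y₇ + y₈] = 0.5·(-61.26) = -30.63000.

-30.63000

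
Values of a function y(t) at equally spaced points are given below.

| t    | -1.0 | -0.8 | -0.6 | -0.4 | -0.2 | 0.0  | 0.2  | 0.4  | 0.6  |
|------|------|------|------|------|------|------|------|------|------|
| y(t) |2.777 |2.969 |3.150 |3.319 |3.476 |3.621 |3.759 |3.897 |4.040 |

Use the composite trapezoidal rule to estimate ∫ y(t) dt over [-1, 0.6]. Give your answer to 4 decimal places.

h = 0.2, n = 8.
(h/2)·[y₀ + 2y₁ + 2y₂ + 2y₃ + 2y₄ + 2y₅ + 2y₆ + 2y₇ + y₈] = 0.1·(55.199) = 5.5199.

5.5199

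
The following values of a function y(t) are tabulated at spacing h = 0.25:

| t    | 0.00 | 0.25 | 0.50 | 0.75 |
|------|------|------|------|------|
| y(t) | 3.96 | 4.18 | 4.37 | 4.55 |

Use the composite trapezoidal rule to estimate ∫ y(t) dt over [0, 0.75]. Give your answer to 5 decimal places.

h = 0.25, n = 3.
(h/2)·[y₀ + 2y₁ + 2y₂ + y₃] = 0.125·(25.61) = 3.20125.

3.20125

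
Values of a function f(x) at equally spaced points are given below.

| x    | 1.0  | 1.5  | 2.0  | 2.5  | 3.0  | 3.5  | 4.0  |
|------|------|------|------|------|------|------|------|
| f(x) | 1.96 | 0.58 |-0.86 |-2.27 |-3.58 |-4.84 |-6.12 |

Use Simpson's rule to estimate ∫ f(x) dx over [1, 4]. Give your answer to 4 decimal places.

h = 0.5, n = 6.
(h/3)·[y₀ + 4y₁ + 2y₂ + 4y₃ + 2y₄ + 4y₅ + y₆] = 0.166667·(-39.16) = -6.5267.

-6.5267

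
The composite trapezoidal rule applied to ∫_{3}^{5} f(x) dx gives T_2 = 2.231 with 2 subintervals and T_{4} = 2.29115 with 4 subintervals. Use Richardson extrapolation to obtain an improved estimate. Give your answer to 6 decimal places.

R = (4·T_{4} − T_2) / 3 = (4·2.29115 − 2.231)/3 = (6.93360)/3 = 2.311200.

2.311200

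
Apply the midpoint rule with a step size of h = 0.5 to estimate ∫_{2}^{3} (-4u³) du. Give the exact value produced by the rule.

h = (3 − 2)/2 = 0.5.
Midpoints m₁,…,m₂ = 2.25, 2.75.
f(m₁)=-45.5625, f(m₂)=-83.1875.
h·[f(m₁) + f(m₂)] = 0.5·(-128.75) = -64.375.

-64.375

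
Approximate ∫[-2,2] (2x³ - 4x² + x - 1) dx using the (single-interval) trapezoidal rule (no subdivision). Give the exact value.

T = (b−a)/2 · [f(-2) + f(2)] = 2·[(-35) + 1] = -68.

-68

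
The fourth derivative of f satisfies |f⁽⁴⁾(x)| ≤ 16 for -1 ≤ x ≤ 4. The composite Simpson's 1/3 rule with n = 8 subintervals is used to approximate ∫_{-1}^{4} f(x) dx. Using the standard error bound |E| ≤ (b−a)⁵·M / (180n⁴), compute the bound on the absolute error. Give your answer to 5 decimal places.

|E| ≤ (5)⁵·16 / (180·8⁴) = 50000/737280 = 0.06782.

0.06782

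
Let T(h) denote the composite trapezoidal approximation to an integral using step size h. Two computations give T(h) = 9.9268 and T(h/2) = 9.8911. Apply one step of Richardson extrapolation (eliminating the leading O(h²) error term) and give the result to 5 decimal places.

9.87920

R = (4·T(h/2) − T(h)) / 3 = (4·9.8911 − 9.9268)/3 = (29.6376)/3 = 9.87920.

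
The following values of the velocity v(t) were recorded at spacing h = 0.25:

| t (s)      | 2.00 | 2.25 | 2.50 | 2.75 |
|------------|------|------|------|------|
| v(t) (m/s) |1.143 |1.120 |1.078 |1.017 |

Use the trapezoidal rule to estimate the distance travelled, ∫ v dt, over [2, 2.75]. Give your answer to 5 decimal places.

0.81950

h = 0.25, n = 3.
(h/2)·[y₀ + 2y₁ + 2y₂ + y₃] = 0.125·(6.556) = 0.81950.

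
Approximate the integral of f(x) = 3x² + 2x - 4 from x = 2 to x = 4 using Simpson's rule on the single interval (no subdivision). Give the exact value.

S = (b−a)/6 · [f(2) + 4f(3) + f(4)] = 0.333333·[12 + 4·29 + 52] = 60.

60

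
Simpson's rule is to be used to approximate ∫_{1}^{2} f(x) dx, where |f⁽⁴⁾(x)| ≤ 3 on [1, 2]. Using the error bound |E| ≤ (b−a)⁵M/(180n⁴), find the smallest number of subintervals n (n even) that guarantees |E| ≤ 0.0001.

Need 3/(180n⁴) ≤ 0.0001.
n⁴ ≥ 3/(180·0.0001) = 166.667 ⇒ n ≥ 3.5930, so the smallest even n is 4. (n must be even for Simpson's rule.)

4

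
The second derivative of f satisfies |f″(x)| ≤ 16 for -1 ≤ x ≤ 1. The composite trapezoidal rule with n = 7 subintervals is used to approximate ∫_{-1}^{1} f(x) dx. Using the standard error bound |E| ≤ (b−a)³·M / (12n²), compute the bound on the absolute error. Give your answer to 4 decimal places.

0.2177

|E| ≤ (2)³·16 / (12·7²) = 128/588 = 0.2177.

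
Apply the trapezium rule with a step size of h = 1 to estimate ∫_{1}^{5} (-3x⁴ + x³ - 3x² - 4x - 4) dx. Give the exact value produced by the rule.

-2026

h = (5 − 1)/4 = 1.
Nodes x₀,…,x₄ = 1, 2, 3, 4, 5.
f(x) = -3x⁴ + x³ - 3x² - 4x - 4: f₀=-13, f₁=-64, f₂=-259, f₃=-772, f₄=-1849.
(h/2)·[f₀ + 2f₁ + 2f₂ + 2f₃ + f₄] = 0.5·(-4052) = -2026.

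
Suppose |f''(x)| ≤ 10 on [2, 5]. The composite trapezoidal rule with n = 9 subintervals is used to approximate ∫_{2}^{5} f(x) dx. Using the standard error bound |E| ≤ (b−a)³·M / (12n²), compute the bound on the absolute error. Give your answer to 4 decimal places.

|E| ≤ (3)³·10 / (12·9²) = 270/972 = 0.2778.

0.2778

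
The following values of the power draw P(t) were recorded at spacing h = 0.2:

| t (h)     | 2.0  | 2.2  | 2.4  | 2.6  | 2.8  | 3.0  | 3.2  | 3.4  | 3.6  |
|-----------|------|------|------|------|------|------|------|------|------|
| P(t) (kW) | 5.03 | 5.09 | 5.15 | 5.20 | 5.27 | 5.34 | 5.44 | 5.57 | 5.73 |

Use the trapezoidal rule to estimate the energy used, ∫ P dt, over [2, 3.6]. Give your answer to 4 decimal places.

8.4880

h = 0.2, n = 8.
(h/2)·[y₀ + 2y₁ + 2y₂ + 2y₃ + 2y₄ + 2y₅ + 2y₆ + 2y₇ + y₈] = 0.1·(84.88) = 8.4880.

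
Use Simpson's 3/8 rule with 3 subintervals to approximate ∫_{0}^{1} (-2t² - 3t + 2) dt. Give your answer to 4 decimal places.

h = (1 − 0)/3 = 0.333333.
Nodes t₀,…,t₃ = 0, 0.333333, 0.666667, 1.
f(t) = -2t² - 3t + 2: f₀=2, f₁=0.777778, f₂=-0.888889, f₃=-3.
(3h/8)·[f₀ + 3f₁ + 3f₂ + f₃] = 0.125·(-1.333333) = -0.1667.

-0.1667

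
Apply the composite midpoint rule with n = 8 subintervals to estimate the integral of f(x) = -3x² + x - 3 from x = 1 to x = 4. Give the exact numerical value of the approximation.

h = (4 − 1)/8 = 0.375.
Midpoints m₁,…,m₈ = 1.1875, 1.5625, 1.9375, 2.3125, 2.6875, 3.0625, 3.4375, 3.8125.
f(m₁)=-6.04296875, f(m₂)=-8.76171875, f(m₃)=-12.32421875, f(m₄)=-16.73046875, f(m₅)=-21.98046875, f(m₆)=-28.07421875, f(m₇)=-35.01171875, f(m₈)=-42.79296875.
h·[f(m₁) + f(m₂) + f(m₃) + f(m₄) + f(m₅) + f(m₆) + f(m₇) + f(m₈)] = 0.375·(-171.71875) = -64.39453125.

-64.39453125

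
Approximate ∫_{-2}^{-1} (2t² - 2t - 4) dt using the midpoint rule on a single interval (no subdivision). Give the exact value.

M = (b−a)·f(-1.5) = 1·(3.5) = 3.5.

3.5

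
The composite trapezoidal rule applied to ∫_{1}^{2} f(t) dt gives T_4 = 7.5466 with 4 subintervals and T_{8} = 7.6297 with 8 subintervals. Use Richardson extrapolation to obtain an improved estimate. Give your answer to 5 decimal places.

R = (4·T_{8} − T_4) / 3 = (4·7.6297 − 7.5466)/3 = (22.9722)/3 = 7.65740.

7.65740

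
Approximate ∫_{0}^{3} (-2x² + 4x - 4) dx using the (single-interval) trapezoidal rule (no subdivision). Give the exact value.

T = (b−a)/2 · [f(0) + f(3)] = 1.5·[(-4) + (-10)] = -21.

-21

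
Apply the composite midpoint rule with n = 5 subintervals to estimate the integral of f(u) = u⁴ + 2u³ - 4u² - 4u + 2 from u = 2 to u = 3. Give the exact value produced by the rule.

h = (3 − 2)/5 = 0.2.
Midpoints m₁,…,m₅ = 2.1, 2.3, 2.5, 2.7, 2.9.
f(m₁)=13.9301, f(m₂)=23.9581, f(m₃)=37.3125, f(m₄)=54.5501, f(m₅)=76.2661.
h·[f(m₁) + f(m₂) + f(m₃) + f(m₄) + f(m₅)] = 0.2·(206.0169) = 41.20338.

41.20338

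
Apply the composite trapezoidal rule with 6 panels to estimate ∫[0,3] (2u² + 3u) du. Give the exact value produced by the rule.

31.75

h = (3 − 0)/6 = 0.5.
Nodes u₀,…,u₆ = 0, 0.5, 1, 1.5, 2, 2.5, 3.
f(u) = 2u² + 3u: f₀=0, f₁=2, f₂=5, f₃=9, f₄=14, f₅=20, f₆=27.
(h/2)·[f₀ + 2f₁ + 2f₂ + 2f₃ + 2f₄ + 2f₅ + f₆] = 0.25·(127) = 31.75.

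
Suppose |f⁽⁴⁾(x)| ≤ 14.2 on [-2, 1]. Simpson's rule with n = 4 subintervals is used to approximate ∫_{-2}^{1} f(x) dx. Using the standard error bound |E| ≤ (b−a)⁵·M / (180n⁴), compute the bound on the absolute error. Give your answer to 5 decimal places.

|E| ≤ (3)⁵·14.2 / (180·4⁴) = 3450.6/46080 = 0.07488.

0.07488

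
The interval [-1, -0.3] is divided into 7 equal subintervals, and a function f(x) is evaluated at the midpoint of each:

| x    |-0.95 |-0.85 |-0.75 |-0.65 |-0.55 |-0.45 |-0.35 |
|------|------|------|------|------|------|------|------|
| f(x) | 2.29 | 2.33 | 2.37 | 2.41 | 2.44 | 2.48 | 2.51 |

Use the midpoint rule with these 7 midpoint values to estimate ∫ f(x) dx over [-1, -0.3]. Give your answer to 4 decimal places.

1.6830

h = 0.1, n = 7.
h·[y(m₁) + y(m₂) + y(m₃) + y(m₄) + y(m₅) + y(m₆) + y(m₇)] = 0.1·(16.83) = 1.6830.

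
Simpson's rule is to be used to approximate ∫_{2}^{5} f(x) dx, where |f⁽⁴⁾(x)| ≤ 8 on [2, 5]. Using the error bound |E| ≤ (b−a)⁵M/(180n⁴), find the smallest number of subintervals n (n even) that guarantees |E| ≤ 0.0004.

14

Need 1944/(180n⁴) ≤ 0.0004.
n⁴ ≥ 1944/(180·0.0004) = 27000 ⇒ n ≥ 12.8186, so the smallest even n is 14. (n must be even for Simpson's rule.)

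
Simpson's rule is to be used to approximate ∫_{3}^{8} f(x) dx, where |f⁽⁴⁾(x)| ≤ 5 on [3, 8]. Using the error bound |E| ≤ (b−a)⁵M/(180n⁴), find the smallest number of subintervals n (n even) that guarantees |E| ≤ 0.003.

14

Need 15625/(180n⁴) ≤ 0.003.
n⁴ ≥ 15625/(180·0.003) = 28935.2 ⇒ n ≥ 13.0424, so the smallest even n is 14. (n must be even for Simpson's rule.)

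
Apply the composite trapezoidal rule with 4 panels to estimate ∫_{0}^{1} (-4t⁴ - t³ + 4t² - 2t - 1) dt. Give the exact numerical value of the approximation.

-1.7734375

h = (1 − 0)/4 = 0.25.
Nodes t₀,…,t₄ = 0, 0.25, 0.5, 0.75, 1.
f(t) = -4t⁴ - t³ + 4t² - 2t - 1: f₀=-1, f₁=-1.28125, f₂=-1.375, f₃=-1.9375, f₄=-4.
(h/2)·[f₀ + 2f₁ + 2f₂ + 2f₃ + f₄] = 0.125·(-14.1875) = -1.7734375.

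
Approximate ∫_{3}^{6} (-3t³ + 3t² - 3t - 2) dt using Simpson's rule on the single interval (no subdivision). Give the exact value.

S = (b−a)/6 · [f(3) + 4f(4.5) + f(6)] = 0.5·[(-65) + 4·(-228.125) + (-560)] = -768.75.

-768.75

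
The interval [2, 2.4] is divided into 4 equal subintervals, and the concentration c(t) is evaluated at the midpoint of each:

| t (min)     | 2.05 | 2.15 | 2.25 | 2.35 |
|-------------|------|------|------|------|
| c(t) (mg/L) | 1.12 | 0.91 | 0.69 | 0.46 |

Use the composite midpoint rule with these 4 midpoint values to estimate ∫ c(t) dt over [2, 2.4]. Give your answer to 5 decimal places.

h = 0.1, n = 4.
h·[y(m₁) + y(m₂) + y(m₃) + y(m₄)] = 0.1·(3.18) = 0.31800.

0.31800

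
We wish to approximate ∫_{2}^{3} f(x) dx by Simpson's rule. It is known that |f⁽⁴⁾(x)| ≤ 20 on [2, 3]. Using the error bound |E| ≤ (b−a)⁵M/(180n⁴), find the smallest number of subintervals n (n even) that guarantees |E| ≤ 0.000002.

Need 20/(180n⁴) ≤ 0.000002.
n⁴ ≥ 20/(180·0.000002) = 55555.6 ⇒ n ≥ 15.3526, so the smallest even n is 16. (n must be even for Simpson's rule.)

16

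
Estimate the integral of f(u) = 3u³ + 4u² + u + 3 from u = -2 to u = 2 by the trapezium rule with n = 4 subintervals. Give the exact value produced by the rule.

h = (2 − (-2))/4 = 1.
Nodes u₀,…,u₄ = -2, -1, 0, 1, 2.
f(u) = 3u³ + 4u² + u + 3: f₀=-7, f₁=3, f₂=3, f₃=11, f₄=45.
(h/2)·[f₀ + 2f₁ + 2f₂ + 2f₃ + f₄] = 0.5·(72) = 36.

36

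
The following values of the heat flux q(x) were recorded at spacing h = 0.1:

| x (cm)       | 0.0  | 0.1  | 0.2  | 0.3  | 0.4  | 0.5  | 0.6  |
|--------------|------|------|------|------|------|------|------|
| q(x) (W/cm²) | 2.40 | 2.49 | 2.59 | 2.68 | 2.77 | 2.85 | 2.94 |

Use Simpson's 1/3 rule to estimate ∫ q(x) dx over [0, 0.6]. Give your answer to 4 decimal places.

h = 0.1, n = 6.
(h/3)·[y₀ + 4y₁ + 2y₂ + 4y₃ + 2y₄ + 4y₅ + y₆] = 0.033333·(48.14) = 1.6047.

1.6047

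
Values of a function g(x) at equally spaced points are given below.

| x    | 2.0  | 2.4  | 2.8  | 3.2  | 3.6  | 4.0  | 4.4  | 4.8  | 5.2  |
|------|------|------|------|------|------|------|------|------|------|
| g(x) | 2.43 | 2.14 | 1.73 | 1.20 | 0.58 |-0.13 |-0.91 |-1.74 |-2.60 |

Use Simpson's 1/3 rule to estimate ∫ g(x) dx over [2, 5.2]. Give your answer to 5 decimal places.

1.13467

h = 0.4, n = 8.
(h/3)·[y₀ + 4y₁ + 2y₂ + 4y₃ + 2y₄ + 4y₅ + 2y₆ + 4y₇ + y₈] = 0.133333·(8.51) = 1.13467.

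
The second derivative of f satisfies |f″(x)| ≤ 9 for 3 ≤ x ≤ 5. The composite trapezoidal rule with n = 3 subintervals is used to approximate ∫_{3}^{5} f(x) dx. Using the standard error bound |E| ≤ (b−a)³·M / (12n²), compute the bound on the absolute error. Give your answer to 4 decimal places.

0.6667

|E| ≤ (2)³·9 / (12·3²) = 72/108 = 0.6667.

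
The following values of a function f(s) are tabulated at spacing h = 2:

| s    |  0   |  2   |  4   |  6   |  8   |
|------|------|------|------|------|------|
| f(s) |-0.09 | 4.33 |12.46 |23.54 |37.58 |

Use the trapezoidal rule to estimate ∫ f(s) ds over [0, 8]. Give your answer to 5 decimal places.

h = 2, n = 4.
(h/2)·[y₀ + 2y₁ + 2y₂ + 2y₃ + y₄] = 1·(118.15) = 118.15000.

118.15000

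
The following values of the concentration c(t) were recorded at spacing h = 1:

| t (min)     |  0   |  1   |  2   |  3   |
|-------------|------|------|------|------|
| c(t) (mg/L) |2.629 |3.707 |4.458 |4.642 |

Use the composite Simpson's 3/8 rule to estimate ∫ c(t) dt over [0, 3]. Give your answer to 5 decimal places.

11.91225

h = 1, n = 3.
(3h/8)·[y₀ + 3y₁ + 3y₂ + y₃] = 0.375·(31.766) = 11.91225.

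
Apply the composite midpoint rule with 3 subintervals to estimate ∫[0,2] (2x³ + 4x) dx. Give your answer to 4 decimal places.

15.5556

h = (2 − 0)/3 = 0.666667.
Midpoints m₁,…,m₃ = 0.333333, 1, 1.666667.
f(m₁)=1.407407, f(m₂)=6, f(m₃)=15.925926.
h·[f(m₁) + f(m₂) + f(m₃)] = 0.666667·(23.333333) = 15.5556.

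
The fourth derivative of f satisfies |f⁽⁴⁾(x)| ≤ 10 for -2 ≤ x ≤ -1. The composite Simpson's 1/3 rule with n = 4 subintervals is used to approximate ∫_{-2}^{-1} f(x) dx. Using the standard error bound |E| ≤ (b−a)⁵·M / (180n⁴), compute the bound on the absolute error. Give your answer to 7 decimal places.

|E| ≤ (1)⁵·10 / (180·4⁴) = 10/46080 = 0.0002170.

0.0002170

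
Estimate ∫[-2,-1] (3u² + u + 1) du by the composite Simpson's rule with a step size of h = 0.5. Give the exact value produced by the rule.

6.5

h = (-1 − (-2))/2 = 0.5.
Nodes u₀,…,u₂ = -2, -1.5, -1.
f(u) = 3u² + u + 1: f₀=11, f₁=6.25, f₂=3.
(h/3)·[f₀ + 4f₁ + f₂] = 0.166667·(39) = 6.5.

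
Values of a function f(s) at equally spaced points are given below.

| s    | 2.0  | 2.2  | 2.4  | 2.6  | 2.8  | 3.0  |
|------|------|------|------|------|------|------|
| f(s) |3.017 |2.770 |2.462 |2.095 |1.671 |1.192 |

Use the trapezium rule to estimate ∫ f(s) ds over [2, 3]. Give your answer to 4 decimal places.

2.2205

h = 0.2, n = 5.
(h/2)·[y₀ + 2y₁ + 2y₂ + 2y₃ + 2y₄ + y₅] = 0.1·(22.205) = 2.2205.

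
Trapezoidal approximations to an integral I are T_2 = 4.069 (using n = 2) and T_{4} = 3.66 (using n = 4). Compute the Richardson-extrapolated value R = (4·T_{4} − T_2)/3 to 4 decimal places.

R = (4·T_{4} − T_2) / 3 = (4·3.66 − 4.069)/3 = (10.571)/3 = 3.5237.

3.5237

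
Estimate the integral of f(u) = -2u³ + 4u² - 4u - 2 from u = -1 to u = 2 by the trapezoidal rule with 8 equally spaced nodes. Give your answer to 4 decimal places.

h = (2 − (-1))/7 = 0.428571.
Nodes u₀,…,u₇ = -1, -0.571429, -0.142857, 0.285714, 0.714286, 1.142857, 1.571429, 2.
f(u) = -2u³ + 4u² - 4u - 2: f₀=8, f₁=1.965015, f₂=-1.341108, f₃=-2.862974, f₄=-3.545190, f₅=-4.332362, f₆=-6.169096, f₇=-10.
(h/2)·[f₀ + 2f₁ + 2f₂ + 2f₃ + 2f₄ + 2f₅ + 2f₆ + f₇] = 0.214286·(-34.571429) = -7.4082.

-7.4082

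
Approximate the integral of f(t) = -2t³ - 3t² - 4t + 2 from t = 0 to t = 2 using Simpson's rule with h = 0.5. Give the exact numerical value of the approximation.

-20

h = (2 − 0)/4 = 0.5.
Nodes t₀,…,t₄ = 0, 0.5, 1, 1.5, 2.
f(t) = -2t³ - 3t² - 4t + 2: f₀=2, f₁=-1, f₂=-7, f₃=-17.5, f₄=-34.
(h/3)·[f₀ + 4f₁ + 2f₂ + 4f₃ + f₄] = 0.166667·(-120) = -20.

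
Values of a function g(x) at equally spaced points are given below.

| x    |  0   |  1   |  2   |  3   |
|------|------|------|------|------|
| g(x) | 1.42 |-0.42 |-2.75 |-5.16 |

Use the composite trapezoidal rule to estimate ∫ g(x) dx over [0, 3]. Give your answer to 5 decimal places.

h = 1, n = 3.
(h/2)·[y₀ + 2y₁ + 2y₂ + y₃] = 0.5·(-10.08) = -5.04000.

-5.04000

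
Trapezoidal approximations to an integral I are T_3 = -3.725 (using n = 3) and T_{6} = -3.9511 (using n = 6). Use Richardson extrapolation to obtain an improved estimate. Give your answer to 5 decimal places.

R = (4·T_{6} − T_3) / 3 = (4·(-3.9511) − (-3.725))/3 = (-12.0794)/3 = -4.02647.

-4.02647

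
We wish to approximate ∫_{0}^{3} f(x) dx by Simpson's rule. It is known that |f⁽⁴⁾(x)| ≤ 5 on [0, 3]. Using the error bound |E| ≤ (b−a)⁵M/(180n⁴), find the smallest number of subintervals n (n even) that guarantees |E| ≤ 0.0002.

14

Need 1215/(180n⁴) ≤ 0.0002.
n⁴ ≥ 1215/(180·0.0002) = 33750 ⇒ n ≥ 13.5540, so the smallest even n is 14. (n must be even for Simpson's rule.)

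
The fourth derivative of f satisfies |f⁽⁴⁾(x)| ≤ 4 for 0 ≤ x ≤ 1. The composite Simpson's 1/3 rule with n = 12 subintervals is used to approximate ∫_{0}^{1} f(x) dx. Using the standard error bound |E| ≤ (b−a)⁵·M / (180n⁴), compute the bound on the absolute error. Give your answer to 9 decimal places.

|E| ≤ (1)⁵·4 / (180·12⁴) = 4/3732480 = 0.000001072.

0.000001072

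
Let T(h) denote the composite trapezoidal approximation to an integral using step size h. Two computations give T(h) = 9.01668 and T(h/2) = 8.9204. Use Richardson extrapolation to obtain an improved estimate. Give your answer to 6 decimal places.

R = (4·T(h/2) − T(h)) / 3 = (4·8.9204 − 9.01668)/3 = (26.66492)/3 = 8.888307.

8.888307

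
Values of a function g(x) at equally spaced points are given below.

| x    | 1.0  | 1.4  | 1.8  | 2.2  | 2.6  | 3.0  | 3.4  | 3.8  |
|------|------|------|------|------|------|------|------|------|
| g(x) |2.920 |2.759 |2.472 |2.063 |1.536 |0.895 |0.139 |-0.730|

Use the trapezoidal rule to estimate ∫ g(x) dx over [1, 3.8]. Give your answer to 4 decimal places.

4.3836

h = 0.4, n = 7.
(h/2)·[y₀ + 2y₁ + 2y₂ + 2y₃ + 2y₄ + 2y₅ + 2y₆ + y₇] = 0.2·(21.918) = 4.3836.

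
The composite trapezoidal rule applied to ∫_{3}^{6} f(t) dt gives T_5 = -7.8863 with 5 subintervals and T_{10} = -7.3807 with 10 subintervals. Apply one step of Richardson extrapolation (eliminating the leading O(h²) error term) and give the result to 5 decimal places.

-7.21217

R = (4·T_{10} − T_5) / 3 = (4·(-7.3807) − (-7.8863))/3 = (-21.6365)/3 = -7.21217.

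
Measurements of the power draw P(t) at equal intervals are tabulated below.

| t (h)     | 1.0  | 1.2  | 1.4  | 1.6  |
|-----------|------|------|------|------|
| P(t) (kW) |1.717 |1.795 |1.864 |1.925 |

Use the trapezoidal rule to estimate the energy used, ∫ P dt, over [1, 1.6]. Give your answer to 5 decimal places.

1.09600

h = 0.2, n = 3.
(h/2)·[y₀ + 2y₁ + 2y₂ + y₃] = 0.1·(10.960) = 1.09600.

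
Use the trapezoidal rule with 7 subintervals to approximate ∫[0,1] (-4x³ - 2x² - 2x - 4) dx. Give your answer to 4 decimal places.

h = (1 − 0)/7 = 0.142857.
Nodes x₀,…,x₇ = 0, 0.142857, 0.285714, 0.428571, 0.571429, 0.714286, 0.857143, 1.
f(x) = -4x³ - 2x² - 2x - 4: f₀=-4, f₁=-4.338192, f₂=-4.827988, f₃=-5.539359, f₄=-6.542274, f₅=-7.906706, f₆=-9.702624, f₇=-12.
(h/2)·[f₀ + 2f₁ + 2f₂ + 2f₃ + 2f₄ + 2f₅ + 2f₆ + f₇] = 0.071429·(-93.714286) = -6.6939.

-6.6939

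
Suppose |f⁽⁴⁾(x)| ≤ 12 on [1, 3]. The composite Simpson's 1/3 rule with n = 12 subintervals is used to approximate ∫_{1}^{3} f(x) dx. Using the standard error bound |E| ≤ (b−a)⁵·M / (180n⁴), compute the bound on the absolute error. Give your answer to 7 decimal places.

0.0001029

|E| ≤ (2)⁵·12 / (180·12⁴) = 384/3732480 = 0.0001029.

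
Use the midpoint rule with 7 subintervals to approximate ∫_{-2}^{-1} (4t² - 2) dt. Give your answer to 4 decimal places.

7.3265

h = (-1 − (-2))/7 = 0.142857.
Midpoints m₁,…,m₇ = -1.928571, -1.785714, -1.642857, -1.5, -1.357143, -1.214286, -1.071429.
f(m₁)=12.877551, f(m₂)=10.755102, f(m₃)=8.795918, f(m₄)=7, f(m₅)=5.367347, f(m₆)=3.897959, f(m₇)=2.591837.
h·[f(m₁) + f(m₂) + f(m₃) + f(m₄) + f(m₅) + f(m₆) + f(m₇)] = 0.142857·(51.285714) = 7.3265.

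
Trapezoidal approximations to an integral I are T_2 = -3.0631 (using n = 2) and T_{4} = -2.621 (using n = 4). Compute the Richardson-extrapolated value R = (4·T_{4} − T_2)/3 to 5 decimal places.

-2.47363

R = (4·T_{4} − T_2) / 3 = (4·(-2.621) − (-3.0631))/3 = (-7.4209)/3 = -2.47363.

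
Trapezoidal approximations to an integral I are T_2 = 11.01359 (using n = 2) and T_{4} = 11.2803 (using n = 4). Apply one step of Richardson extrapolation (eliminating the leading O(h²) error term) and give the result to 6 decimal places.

R = (4·T_{4} − T_2) / 3 = (4·11.2803 − 11.01359)/3 = (34.10761)/3 = 11.369203.

11.369203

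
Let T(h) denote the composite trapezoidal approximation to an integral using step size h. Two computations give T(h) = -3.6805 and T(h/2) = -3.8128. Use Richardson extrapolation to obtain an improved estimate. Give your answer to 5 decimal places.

-3.85690

R = (4·T(h/2) − T(h)) / 3 = (4·(-3.8128) − (-3.6805))/3 = (-11.5707)/3 = -3.85690.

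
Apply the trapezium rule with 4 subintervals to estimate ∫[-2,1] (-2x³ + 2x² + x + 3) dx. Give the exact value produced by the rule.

h = (1 − (-2))/4 = 0.75.
Nodes x₀,…,x₄ = -2, -1.25, -0.5, 0.25, 1.
f(x) = -2x³ + 2x² + x + 3: f₀=25, f₁=8.78125, f₂=3.25, f₃=3.34375, f₄=4.
(h/2)·[f₀ + 2f₁ + 2f₂ + 2f₃ + f₄] = 0.375·(59.75) = 22.40625.

22.40625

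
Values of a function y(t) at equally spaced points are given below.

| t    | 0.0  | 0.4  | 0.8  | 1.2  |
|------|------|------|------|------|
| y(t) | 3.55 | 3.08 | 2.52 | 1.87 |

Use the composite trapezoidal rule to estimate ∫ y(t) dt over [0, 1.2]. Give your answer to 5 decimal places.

3.32400

h = 0.4, n = 3.
(h/2)·[y₀ + 2y₁ + 2y₂ + y₃] = 0.2·(16.62) = 3.32400.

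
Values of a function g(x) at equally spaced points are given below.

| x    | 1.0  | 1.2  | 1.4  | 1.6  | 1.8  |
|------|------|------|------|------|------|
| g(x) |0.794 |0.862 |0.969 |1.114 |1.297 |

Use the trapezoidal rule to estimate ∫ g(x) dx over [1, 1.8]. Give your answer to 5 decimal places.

h = 0.2, n = 4.
(h/2)·[y₀ + 2y₁ + 2y₂ + 2y₃ + y₄] = 0.1·(7.981) = 0.79810.

0.79810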